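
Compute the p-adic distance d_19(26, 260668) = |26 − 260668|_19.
d_19(26, 260668) = 1/130321

Step 1 — x − y = 26 − 260668 = -260642. Step 2 — v_19(-260642) = 4 (factor: -260642 = −(19^4 · 2); the sign does not affect v_p). Step 3 — |x − y|_19 = 19^{-4} = 1/130321.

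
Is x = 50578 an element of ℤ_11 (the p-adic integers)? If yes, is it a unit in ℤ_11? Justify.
x ∈ ℤ_11 but not a unit; v_11(x) = 3 > 0

ℤ_11 = {x ∈ ℚ_11 : v_11(x) ≥ 0} and ℤ_11^× = {x ∈ ℤ_11 : v_11(x) = 0}. Here v_11(50578) = v_11(num) − v_11(den) = 3; compare against these criteria.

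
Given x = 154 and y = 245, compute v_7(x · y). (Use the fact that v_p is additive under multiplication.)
v_7(37730) = 3

v_p(x) = 1 (factor: 154 = 7^1 · 22); v_p(y) = 2 (factor: 245 = 7^2 · 5). Additivity: v_p(xy) = v_p(x) + v_p(y) = 1 + 2 = 3. (Direct check: xy = 37730 = 7^3 · (110).)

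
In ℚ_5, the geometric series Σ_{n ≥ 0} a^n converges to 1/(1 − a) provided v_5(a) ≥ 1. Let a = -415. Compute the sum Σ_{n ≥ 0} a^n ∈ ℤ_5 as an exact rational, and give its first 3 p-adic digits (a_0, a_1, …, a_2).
Σ a^n = 1/(1 − a) = 1/416;  first 3 digits = (1, 2, 2)

v_5(a) = 1 ≥ 1, so the series converges in ℤ_5 to 1/(1 − a) = 1/(1 − (-415)) = 1/416. Expand this rational in ℤ_5: compute digits iteratively via d_i = x_i mod 5, x_{i+1} = (x_i − d_i)/5. The first 3 digits are (1, 2, 2).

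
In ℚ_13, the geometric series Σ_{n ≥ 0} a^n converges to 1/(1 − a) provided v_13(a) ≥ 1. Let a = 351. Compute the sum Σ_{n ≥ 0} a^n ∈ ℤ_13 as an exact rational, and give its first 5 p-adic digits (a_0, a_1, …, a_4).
Σ a^n = 1/(1 − a) = -1/350;  first 5 digits = (1, 1, 3, 5, 11)

v_13(a) = 1 ≥ 1, so the series converges in ℤ_13 to 1/(1 − a) = 1/(1 − 351) = -1/350. Expand this rational in ℤ_13: compute digits iteratively via d_i = x_i mod 13, x_{i+1} = (x_i − d_i)/13. The first 5 digits are (1, 1, 3, 5, 11).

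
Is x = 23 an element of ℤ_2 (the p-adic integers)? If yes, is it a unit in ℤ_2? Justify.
x ∈ ℤ_2^× (unit); v_2(x) = 0

ℤ_2 = {x ∈ ℚ_2 : v_2(x) ≥ 0} and ℤ_2^× = {x ∈ ℤ_2 : v_2(x) = 0}. Here v_2(23) = v_2(num) − v_2(den) = 0; compare against these criteria.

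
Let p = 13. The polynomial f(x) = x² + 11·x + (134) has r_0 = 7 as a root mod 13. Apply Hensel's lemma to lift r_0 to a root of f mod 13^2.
r_1 = 98 (mod 169)

Hensel: r_{i+1} = r_i − f(r_i)·(f′(r_i))^{-1} mod 13^{i+2}, f′(x) = 2x + 11. Iterate:
  r_0 = 7 (mod 13)
  r_1 = 98 (mod 169)
Final: r = 98 satisfies f(r) ≡ 0 mod 13^2.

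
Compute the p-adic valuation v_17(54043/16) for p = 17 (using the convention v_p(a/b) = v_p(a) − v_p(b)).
v_17(54043/16) = 3

Factor powers of 17 from the numerator and denominator of the reduced fraction: 54043 = 17^3 · 11 and 16 = 17^0 · 16. Apply v_p(a/b) = v_p(a) − v_p(b): v_17(54043/16) = 3 − 0 = 3.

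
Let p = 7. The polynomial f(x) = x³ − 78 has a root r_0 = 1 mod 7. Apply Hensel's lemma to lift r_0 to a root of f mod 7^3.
r_2 = 92 (mod 343)

Hensel: r_{i+1} = r_i − f(r_i)/f′(r_i) mod 7^{i+2}, where f′(x) = 3x². Iterate:
  r_0 = 1 (mod 7)
  r_1 = 43 (mod 49)
  r_2 = 92 (mod 343)
Final: r = 92 with f(r) ≡ 0 mod 7^3.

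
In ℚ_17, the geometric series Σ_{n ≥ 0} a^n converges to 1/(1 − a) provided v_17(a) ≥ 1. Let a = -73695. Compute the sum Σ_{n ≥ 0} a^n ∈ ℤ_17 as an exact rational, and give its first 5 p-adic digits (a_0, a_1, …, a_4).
Σ a^n = 1/(1 − a) = 1/73696;  first 5 digits = (1, 0, 0, 2, 16)

v_17(a) = 3 ≥ 1, so the series converges in ℤ_17 to 1/(1 − a) = 1/(1 − (-73695)) = 1/73696. Expand this rational in ℤ_17: compute digits iteratively via d_i = x_i mod 17, x_{i+1} = (x_i − d_i)/17. The first 5 digits are (1, 0, 0, 2, 16).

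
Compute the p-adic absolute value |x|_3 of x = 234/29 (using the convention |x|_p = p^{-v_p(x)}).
|234/29|_3 = 1/9

Step 1 — compute v_3(x) by factoring powers of 3 out of the numerator and denominator: v_3(234/29) = 2. Step 2 — apply |x|_p = p^{-v_p(x)} = 3^{-2} = 1/9.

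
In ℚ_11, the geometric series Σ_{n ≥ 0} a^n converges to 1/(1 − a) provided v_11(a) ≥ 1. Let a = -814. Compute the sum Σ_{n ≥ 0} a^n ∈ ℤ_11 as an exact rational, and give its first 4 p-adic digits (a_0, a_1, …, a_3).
Σ a^n = 1/(1 − a) = 1/815;  first 4 digits = (1, 3, 2, 7)

v_11(a) = 1 ≥ 1, so the series converges in ℤ_11 to 1/(1 − a) = 1/(1 − (-814)) = 1/815. Expand this rational in ℤ_11: compute digits iteratively via d_i = x_i mod 11, x_{i+1} = (x_i − d_i)/11. The first 4 digits are (1, 3, 2, 7).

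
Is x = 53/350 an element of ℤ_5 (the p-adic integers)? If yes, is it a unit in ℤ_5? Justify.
x ∉ ℤ_5 (v_5(x) = -2 < 0)

ℤ_5 = {x ∈ ℚ_5 : v_5(x) ≥ 0} and ℤ_5^× = {x ∈ ℤ_5 : v_5(x) = 0}. Here v_5(53/350) = v_5(num) − v_5(den) = -2; compare against these criteria.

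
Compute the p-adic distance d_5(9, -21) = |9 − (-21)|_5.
d_5(9, -21) = 1/5

Step 1 — x − y = 9 − (-21) = 30. Step 2 — v_5(30) = 1 (factor: 30 = (5^1 · 6); the sign does not affect v_p). Step 3 — |x − y|_5 = 5^{-1} = 1/5.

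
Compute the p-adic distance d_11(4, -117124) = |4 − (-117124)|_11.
d_11(4, -117124) = 1/14641

Step 1 — x − y = 4 − (-117124) = 117128. Step 2 — v_11(117128) = 4 (factor: 117128 = (11^4 · 8); the sign does not affect v_p). Step 3 — |x − y|_11 = 11^{-4} = 1/14641.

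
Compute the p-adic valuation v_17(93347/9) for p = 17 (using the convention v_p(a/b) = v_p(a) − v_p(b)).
v_17(93347/9) = 3

Factor powers of 17 from the numerator and denominator of the reduced fraction: 93347 = 17^3 · 19 and 9 = 17^0 · 9. Apply v_p(a/b) = v_p(a) − v_p(b): v_17(93347/9) = 3 − 0 = 3.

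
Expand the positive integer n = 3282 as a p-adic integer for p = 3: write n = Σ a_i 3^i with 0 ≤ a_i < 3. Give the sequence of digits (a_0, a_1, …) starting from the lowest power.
(a_0, a_1, …) = (0, 2, 1, 1, 1, 1, 1, 1)

Repeated division by 3 gives the digits low-to-high: 3282 = 2·3^1 + 1·3^2 + 1·3^3 + 1·3^4 + 1·3^5 + 1·3^6 + 1·3^7. Digit sequence: (0, 2, 1, 1, 1, 1, 1, 1).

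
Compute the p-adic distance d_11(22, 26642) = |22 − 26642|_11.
d_11(22, 26642) = 1/1331

Step 1 — x − y = 22 − 26642 = -26620. Step 2 — v_11(-26620) = 3 (factor: -26620 = −(11^3 · 20); the sign does not affect v_p). Step 3 — |x − y|_11 = 11^{-3} = 1/1331.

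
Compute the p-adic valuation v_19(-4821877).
v_19(-4821877) = 4

v_19(n) is the largest exponent k such that 19^k divides n. Factor out: -4821877 = -19^4 · 37. (Sign doesn't affect v_p.) So v_19(-4821877) = 4.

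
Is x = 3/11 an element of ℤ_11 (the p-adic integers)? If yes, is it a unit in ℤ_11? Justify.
x ∉ ℤ_11 (v_11(x) = -1 < 0)

ℤ_11 = {x ∈ ℚ_11 : v_11(x) ≥ 0} and ℤ_11^× = {x ∈ ℤ_11 : v_11(x) = 0}. Here v_11(3/11) = v_11(num) − v_11(den) = -1; compare against these criteria.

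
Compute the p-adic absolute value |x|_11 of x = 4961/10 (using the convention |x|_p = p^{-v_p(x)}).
|4961/10|_11 = 1/121

Step 1 — compute v_11(x) by factoring powers of 11 out of the numerator and denominator: v_11(4961/10) = 2. Step 2 — apply |x|_p = p^{-v_p(x)} = 11^{-2} = 1/121.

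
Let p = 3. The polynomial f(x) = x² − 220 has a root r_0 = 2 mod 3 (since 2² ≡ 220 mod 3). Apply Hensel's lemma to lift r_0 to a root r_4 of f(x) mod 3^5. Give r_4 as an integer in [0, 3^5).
r_4 = 56 (mod 243)

Hensel's recurrence: r_{i+1} = r_i − f(r_i)·(f′(r_i))^{-1} mod 3^{i+2}, with f′(x) = 2x. Iterate:
  r_0 = 2 (mod 3)
  r_1 = 2 (mod 9)
  r_2 = 2 (mod 27)
  r_3 = 56 (mod 81)
  r_4 = 56 (mod 243)
Final: r_4 = 56, and one checks f(r_4) ≡ 0 mod 3^5.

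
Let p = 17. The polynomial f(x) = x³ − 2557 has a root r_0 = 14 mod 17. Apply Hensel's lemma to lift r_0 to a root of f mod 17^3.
r_2 = 2683 (mod 4913)

Hensel: r_{i+1} = r_i − f(r_i)/f′(r_i) mod 17^{i+2}, where f′(x) = 3x². Iterate:
  r_0 = 14 (mod 17)
  r_1 = 82 (mod 289)
  r_2 = 2683 (mod 4913)
Final: r = 2683 with f(r) ≡ 0 mod 17^3.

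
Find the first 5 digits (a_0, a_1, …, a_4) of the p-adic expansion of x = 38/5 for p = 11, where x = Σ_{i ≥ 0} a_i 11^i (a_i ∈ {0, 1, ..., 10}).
(a_0, …, a_4) = (1, 5, 4, 4, 4)

v_11(38/5) = 0 (numerator and denominator both coprime to 11), so x ∈ ℤ_11^×. Compute digits iteratively via a_i = x_i mod 11, x_{i+1} = (x_i − a_i)/11, with x_0 = x:
  x_0 = 38/5;  a_0 = 1;  x_1 = (x_0 − 1)/11 = 3/5
  x_1 = 3/5;  a_1 = 5;  x_2 = (x_1 − 5)/11 = -2/5
  x_2 = -2/5;  a_2 = 4;  x_3 = (x_2 − 4)/11 = -2/5
  x_3 = -2/5;  a_3 = 4;  x_4 = (x_3 − 4)/11 = -2/5
  x_4 = -2/5;  a_4 = 4;  x_5 = (x_4 − 4)/11 = -2/5
Digits: (1, 5, 4, 4, 4).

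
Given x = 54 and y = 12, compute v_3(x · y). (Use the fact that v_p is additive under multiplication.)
v_3(648) = 4

v_p(x) = 3 (factor: 54 = 3^3 · 2); v_p(y) = 1 (factor: 12 = 3^1 · 4). Additivity: v_p(xy) = v_p(x) + v_p(y) = 3 + 1 = 4. (Direct check: xy = 648 = 3^4 · (8).)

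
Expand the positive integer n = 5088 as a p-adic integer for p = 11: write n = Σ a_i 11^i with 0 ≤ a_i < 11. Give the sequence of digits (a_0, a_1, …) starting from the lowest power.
(a_0, a_1, …) = (6, 0, 9, 3)

Repeated division by 11 gives the digits low-to-high: 5088 = 6 + 9·11^2 + 3·11^3. Digit sequence: (6, 0, 9, 3).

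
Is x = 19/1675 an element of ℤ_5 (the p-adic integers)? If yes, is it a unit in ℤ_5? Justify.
x ∉ ℤ_5 (v_5(x) = -2 < 0)

ℤ_5 = {x ∈ ℚ_5 : v_5(x) ≥ 0} and ℤ_5^× = {x ∈ ℤ_5 : v_5(x) = 0}. Here v_5(19/1675) = v_5(num) − v_5(den) = -2; compare against these criteria.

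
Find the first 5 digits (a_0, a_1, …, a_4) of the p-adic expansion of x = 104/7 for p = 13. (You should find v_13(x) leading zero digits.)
(a_0, …, a_4) = (0, 3, 11, 1, 11)

v_13(104/7) = 1, so a_0 = ... = a_0 = 0. Factor out: x = 13^1 · u with u = 8/7 a unit in ℤ_13. Expand u iteratively via a_{v+i} = u_i mod 13, u_{i+1} = (u_i − a_{v+i})/13:
  u_0 = 8/7;  a_1 = 3;  u_1 = (u_0 − 3)/13 = -1/7
  u_1 = -1/7;  a_2 = 11;  u_2 = (u_1 − 11)/13 = -6/7
  u_2 = -6/7;  a_3 = 1;  u_3 = (u_2 − 1)/13 = -1/7
  u_3 = -1/7;  a_4 = 11;  u_4 = (u_3 − 11)/13 = -6/7
Digits: (0, 3, 11, 1, 11).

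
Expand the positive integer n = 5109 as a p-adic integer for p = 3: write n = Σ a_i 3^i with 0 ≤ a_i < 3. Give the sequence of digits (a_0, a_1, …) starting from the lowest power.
(a_0, a_1, …) = (0, 2, 0, 0, 0, 0, 1, 2)

Repeated division by 3 gives the digits low-to-high: 5109 = 2·3^1 + 1·3^6 + 2·3^7. Digit sequence: (0, 2, 0, 0, 0, 0, 1, 2).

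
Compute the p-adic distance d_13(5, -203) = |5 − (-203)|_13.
d_13(5, -203) = 1/13

Step 1 — x − y = 5 − (-203) = 208. Step 2 — v_13(208) = 1 (factor: 208 = (13^1 · 16); the sign does not affect v_p). Step 3 — |x − y|_13 = 13^{-1} = 1/13.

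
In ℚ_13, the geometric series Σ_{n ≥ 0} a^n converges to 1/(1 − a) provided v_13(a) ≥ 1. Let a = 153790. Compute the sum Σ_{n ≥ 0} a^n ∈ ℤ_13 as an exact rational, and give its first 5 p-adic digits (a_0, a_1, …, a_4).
Σ a^n = 1/(1 − a) = -1/153789;  first 5 digits = (1, 0, 0, 5, 5)

v_13(a) = 3 ≥ 1, so the series converges in ℤ_13 to 1/(1 − a) = 1/(1 − 153790) = -1/153789. Expand this rational in ℤ_13: compute digits iteratively via d_i = x_i mod 13, x_{i+1} = (x_i − d_i)/13. The first 5 digits are (1, 0, 0, 5, 5).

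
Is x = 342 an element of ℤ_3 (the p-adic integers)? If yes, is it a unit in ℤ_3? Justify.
x ∈ ℤ_3 but not a unit; v_3(x) = 2 > 0

ℤ_3 = {x ∈ ℚ_3 : v_3(x) ≥ 0} and ℤ_3^× = {x ∈ ℤ_3 : v_3(x) = 0}. Here v_3(342) = v_3(num) − v_3(den) = 2; compare against these criteria.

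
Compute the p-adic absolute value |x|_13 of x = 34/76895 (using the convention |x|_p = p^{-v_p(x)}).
|34/76895|_13 = 2197

Step 1 — compute v_13(x) by factoring powers of 13 out of the numerator and denominator: v_13(34/76895) = -3. Step 2 — apply |x|_p = p^{-v_p(x)} = 13^{3} = 2197.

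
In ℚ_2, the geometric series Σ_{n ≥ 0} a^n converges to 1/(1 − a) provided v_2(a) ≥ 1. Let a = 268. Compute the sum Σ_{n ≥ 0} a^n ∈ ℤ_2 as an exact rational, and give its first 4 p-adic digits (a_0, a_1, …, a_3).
Σ a^n = 1/(1 − a) = -1/267;  first 4 digits = (1, 0, 1, 1)

v_2(a) = 2 ≥ 1, so the series converges in ℤ_2 to 1/(1 − a) = 1/(1 − 268) = -1/267. Expand this rational in ℤ_2: compute digits iteratively via d_i = x_i mod 2, x_{i+1} = (x_i − d_i)/2. The first 4 digits are (1, 0, 1, 1).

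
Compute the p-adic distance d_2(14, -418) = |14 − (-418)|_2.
d_2(14, -418) = 1/16

Step 1 — x − y = 14 − (-418) = 432. Step 2 — v_2(432) = 4 (factor: 432 = (2^4 · 27); the sign does not affect v_p). Step 3 — |x − y|_2 = 2^{-4} = 1/16.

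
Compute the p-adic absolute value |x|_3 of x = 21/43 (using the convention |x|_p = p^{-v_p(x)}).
|21/43|_3 = 1/3

Step 1 — compute v_3(x) by factoring powers of 3 out of the numerator and denominator: v_3(21/43) = 1. Step 2 — apply |x|_p = p^{-v_p(x)} = 3^{-1} = 1/3.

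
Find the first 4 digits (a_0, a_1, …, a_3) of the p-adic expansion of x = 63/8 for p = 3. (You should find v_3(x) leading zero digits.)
(a_0, …, a_3) = (0, 0, 2, 0)

v_3(63/8) = 2, so a_0 = ... = a_1 = 0. Factor out: x = 3^2 · u with u = 7/8 a unit in ℤ_3. Expand u iteratively via a_{v+i} = u_i mod 3, u_{i+1} = (u_i − a_{v+i})/3:
  u_0 = 7/8;  a_2 = 2;  u_1 = (u_0 − 2)/3 = -3/8
  u_1 = -3/8;  a_3 = 0;  u_2 = (u_1 − 0)/3 = -1/8
Digits: (0, 0, 2, 0).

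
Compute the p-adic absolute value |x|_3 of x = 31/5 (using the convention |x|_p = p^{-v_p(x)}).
|31/5|_3 = 1

Step 1 — compute v_3(x) by factoring powers of 3 out of the numerator and denominator: v_3(31/5) = 0. Step 2 — apply |x|_p = p^{-v_p(x)} = 3^{0} = 1.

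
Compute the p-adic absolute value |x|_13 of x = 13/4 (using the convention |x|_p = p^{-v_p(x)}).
|13/4|_13 = 1/13

Step 1 — compute v_13(x) by factoring powers of 13 out of the numerator and denominator: v_13(13/4) = 1. Step 2 — apply |x|_p = p^{-v_p(x)} = 13^{-1} = 1/13.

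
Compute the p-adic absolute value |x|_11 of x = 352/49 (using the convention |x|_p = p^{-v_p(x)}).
|352/49|_11 = 1/11

Step 1 — compute v_11(x) by factoring powers of 11 out of the numerator and denominator: v_11(352/49) = 1. Step 2 — apply |x|_p = p^{-v_p(x)} = 11^{-1} = 1/11.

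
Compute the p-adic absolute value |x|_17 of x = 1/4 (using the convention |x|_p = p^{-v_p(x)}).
|1/4|_17 = 1

Step 1 — compute v_17(x) by factoring powers of 17 out of the numerator and denominator: v_17(1/4) = 0. Step 2 — apply |x|_p = p^{-v_p(x)} = 17^{0} = 1.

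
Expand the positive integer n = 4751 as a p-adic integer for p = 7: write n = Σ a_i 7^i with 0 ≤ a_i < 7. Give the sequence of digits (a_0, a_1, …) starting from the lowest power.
(a_0, a_1, …) = (5, 6, 5, 6, 1)

Repeated division by 7 gives the digits low-to-high: 4751 = 5 + 6·7^1 + 5·7^2 + 6·7^3 + 1·7^4. Digit sequence: (5, 6, 5, 6, 1).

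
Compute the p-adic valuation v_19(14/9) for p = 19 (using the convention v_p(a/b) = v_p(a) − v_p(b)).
v_19(14/9) = 0

Factor powers of 19 from the numerator and denominator of the reduced fraction: 14 = 19^0 · 14 and 9 = 19^0 · 9. Apply v_p(a/b) = v_p(a) − v_p(b): v_19(14/9) = 0 − 0 = 0.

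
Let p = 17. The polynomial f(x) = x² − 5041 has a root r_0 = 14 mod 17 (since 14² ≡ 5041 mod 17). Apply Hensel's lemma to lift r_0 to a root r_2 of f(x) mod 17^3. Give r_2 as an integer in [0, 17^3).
r_2 = 4842 (mod 4913)

Hensel's recurrence: r_{i+1} = r_i − f(r_i)·(f′(r_i))^{-1} mod 17^{i+2}, with f′(x) = 2x. Iterate:
  r_0 = 14 (mod 17)
  r_1 = 218 (mod 289)
  r_2 = 4842 (mod 4913)
Final: r_2 = 4842, and one checks f(r_2) ≡ 0 mod 17^3.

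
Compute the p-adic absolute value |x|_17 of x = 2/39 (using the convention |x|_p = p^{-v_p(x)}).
|2/39|_17 = 1

Step 1 — compute v_17(x) by factoring powers of 17 out of the numerator and denominator: v_17(2/39) = 0. Step 2 — apply |x|_p = p^{-v_p(x)} = 17^{0} = 1.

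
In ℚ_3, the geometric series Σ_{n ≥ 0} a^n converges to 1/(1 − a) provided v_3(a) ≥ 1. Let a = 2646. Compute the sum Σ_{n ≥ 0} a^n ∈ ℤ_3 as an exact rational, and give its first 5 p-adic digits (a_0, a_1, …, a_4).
Σ a^n = 1/(1 − a) = -1/2645;  first 5 digits = (1, 0, 0, 2, 2)

v_3(a) = 3 ≥ 1, so the series converges in ℤ_3 to 1/(1 − a) = 1/(1 − 2646) = -1/2645. Expand this rational in ℤ_3: compute digits iteratively via d_i = x_i mod 3, x_{i+1} = (x_i − d_i)/3. The first 5 digits are (1, 0, 0, 2, 2).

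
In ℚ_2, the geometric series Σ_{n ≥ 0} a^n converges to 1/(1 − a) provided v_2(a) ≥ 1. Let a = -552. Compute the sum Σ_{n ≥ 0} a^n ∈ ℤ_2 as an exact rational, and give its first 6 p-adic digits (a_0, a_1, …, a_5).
Σ a^n = 1/(1 − a) = 1/553;  first 6 digits = (1, 0, 0, 1, 1, 0)

v_2(a) = 3 ≥ 1, so the series converges in ℤ_2 to 1/(1 − a) = 1/(1 − (-552)) = 1/553. Expand this rational in ℤ_2: compute digits iteratively via d_i = x_i mod 2, x_{i+1} = (x_i − d_i)/2. The first 6 digits are (1, 0, 0, 1, 1, 0).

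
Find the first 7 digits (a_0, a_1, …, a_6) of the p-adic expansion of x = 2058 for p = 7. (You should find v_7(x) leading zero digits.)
(a_0, …, a_6) = (0, 0, 0, 6, 0, 0, 0)

v_7(2058) = 3, so a_0 = ... = a_2 = 0. Factor out: x = 7^3 · u with u = 6 a unit in ℤ_7. Expand u iteratively via a_{v+i} = u_i mod 7, u_{i+1} = (u_i − a_{v+i})/7:
  u_0 = 6;  a_3 = 6;  u_1 = (u_0 − 6)/7 = 0
  u_1 = 0;  a_4 = 0;  u_2 = (u_1 − 0)/7 = 0
  u_2 = 0;  a_5 = 0;  u_3 = (u_2 − 0)/7 = 0
  u_3 = 0;  a_6 = 0;  u_4 = (u_3 − 0)/7 = 0
Digits: (0, 0, 0, 6, 0, 0, 0).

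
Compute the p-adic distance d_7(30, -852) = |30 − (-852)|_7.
d_7(30, -852) = 1/49

Step 1 — x − y = 30 − (-852) = 882. Step 2 — v_7(882) = 2 (factor: 882 = (7^2 · 18); the sign does not affect v_p). Step 3 — |x − y|_7 = 7^{-2} = 1/49.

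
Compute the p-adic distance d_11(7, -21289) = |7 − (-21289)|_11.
d_11(7, -21289) = 1/1331

Step 1 — x − y = 7 − (-21289) = 21296. Step 2 — v_11(21296) = 3 (factor: 21296 = (11^3 · 16); the sign does not affect v_p). Step 3 — |x − y|_11 = 11^{-3} = 1/1331.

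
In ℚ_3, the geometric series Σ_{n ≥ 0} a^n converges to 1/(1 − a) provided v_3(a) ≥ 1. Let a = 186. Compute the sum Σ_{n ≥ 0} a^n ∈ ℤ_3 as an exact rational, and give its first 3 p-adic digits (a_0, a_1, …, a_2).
Σ a^n = 1/(1 − a) = -1/185;  first 3 digits = (1, 2, 0)

v_3(a) = 1 ≥ 1, so the series converges in ℤ_3 to 1/(1 − a) = 1/(1 − 186) = -1/185. Expand this rational in ℤ_3: compute digits iteratively via d_i = x_i mod 3, x_{i+1} = (x_i − d_i)/3. The first 3 digits are (1, 2, 0).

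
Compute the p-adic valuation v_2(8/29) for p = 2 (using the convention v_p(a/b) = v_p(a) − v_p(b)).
v_2(8/29) = 3

Factor powers of 2 from the numerator and denominator of the reduced fraction: 8 = 2^3 · 1 and 29 = 2^0 · 29. Apply v_p(a/b) = v_p(a) − v_p(b): v_2(8/29) = 3 − 0 = 3.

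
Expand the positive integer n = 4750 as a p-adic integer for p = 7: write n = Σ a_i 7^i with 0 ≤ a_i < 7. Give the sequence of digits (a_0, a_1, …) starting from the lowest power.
(a_0, a_1, …) = (4, 6, 5, 6, 1)

Repeated division by 7 gives the digits low-to-high: 4750 = 4 + 6·7^1 + 5·7^2 + 6·7^3 + 1·7^4. Digit sequence: (4, 6, 5, 6, 1).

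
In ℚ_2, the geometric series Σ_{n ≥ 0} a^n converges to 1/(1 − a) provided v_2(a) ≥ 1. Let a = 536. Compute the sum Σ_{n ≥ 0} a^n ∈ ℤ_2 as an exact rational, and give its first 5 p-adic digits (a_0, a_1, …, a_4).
Σ a^n = 1/(1 − a) = -1/535;  first 5 digits = (1, 0, 0, 1, 1)

v_2(a) = 3 ≥ 1, so the series converges in ℤ_2 to 1/(1 − a) = 1/(1 − 536) = -1/535. Expand this rational in ℤ_2: compute digits iteratively via d_i = x_i mod 2, x_{i+1} = (x_i − d_i)/2. The first 5 digits are (1, 0, 0, 1, 1).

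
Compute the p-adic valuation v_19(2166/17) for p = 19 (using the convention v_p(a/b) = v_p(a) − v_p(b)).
v_19(2166/17) = 2

Factor powers of 19 from the numerator and denominator of the reduced fraction: 2166 = 19^2 · 6 and 17 = 19^0 · 17. Apply v_p(a/b) = v_p(a) − v_p(b): v_19(2166/17) = 2 − 0 = 2.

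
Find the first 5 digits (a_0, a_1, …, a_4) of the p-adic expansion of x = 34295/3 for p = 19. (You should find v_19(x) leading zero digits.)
(a_0, …, a_4) = (0, 0, 0, 8, 6)

v_19(34295/3) = 3, so a_0 = ... = a_2 = 0. Factor out: x = 19^3 · u with u = 5/3 a unit in ℤ_19. Expand u iteratively via a_{v+i} = u_i mod 19, u_{i+1} = (u_i − a_{v+i})/19:
  u_0 = 5/3;  a_3 = 8;  u_1 = (u_0 − 8)/19 = -1/3
  u_1 = -1/3;  a_4 = 6;  u_2 = (u_1 − 6)/19 = -1/3
Digits: (0, 0, 0, 8, 6).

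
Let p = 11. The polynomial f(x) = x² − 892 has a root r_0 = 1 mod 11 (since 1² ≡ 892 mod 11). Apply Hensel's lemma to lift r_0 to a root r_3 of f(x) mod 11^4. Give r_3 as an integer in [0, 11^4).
r_3 = 3532 (mod 14641)

Hensel's recurrence: r_{i+1} = r_i − f(r_i)·(f′(r_i))^{-1} mod 11^{i+2}, with f′(x) = 2x. Iterate:
  r_0 = 1 (mod 11)
  r_1 = 23 (mod 121)
  r_2 = 870 (mod 1331)
  r_3 = 3532 (mod 14641)
Final: r_3 = 3532, and one checks f(r_3) ≡ 0 mod 11^4.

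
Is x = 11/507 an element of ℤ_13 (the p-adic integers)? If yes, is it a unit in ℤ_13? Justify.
x ∉ ℤ_13 (v_13(x) = -2 < 0)

ℤ_13 = {x ∈ ℚ_13 : v_13(x) ≥ 0} and ℤ_13^× = {x ∈ ℤ_13 : v_13(x) = 0}. Here v_13(11/507) = v_13(num) − v_13(den) = -2; compare against these criteria.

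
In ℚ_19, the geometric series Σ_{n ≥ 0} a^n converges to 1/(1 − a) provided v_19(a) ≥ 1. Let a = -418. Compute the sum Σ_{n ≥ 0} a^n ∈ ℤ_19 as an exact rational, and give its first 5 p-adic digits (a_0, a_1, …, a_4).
Σ a^n = 1/(1 − a) = 1/419;  first 5 digits = (1, 16, 7, 17, 15)

v_19(a) = 1 ≥ 1, so the series converges in ℤ_19 to 1/(1 − a) = 1/(1 − (-418)) = 1/419. Expand this rational in ℤ_19: compute digits iteratively via d_i = x_i mod 19, x_{i+1} = (x_i − d_i)/19. The first 5 digits are (1, 16, 7, 17, 15).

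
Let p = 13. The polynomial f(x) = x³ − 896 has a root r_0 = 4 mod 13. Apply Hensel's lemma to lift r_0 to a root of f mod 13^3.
r_2 = 1655 (mod 2197)

Hensel: r_{i+1} = r_i − f(r_i)/f′(r_i) mod 13^{i+2}, where f′(x) = 3x². Iterate:
  r_0 = 4 (mod 13)
  r_1 = 134 (mod 169)
  r_2 = 1655 (mod 2197)
Final: r = 1655 with f(r) ≡ 0 mod 13^3.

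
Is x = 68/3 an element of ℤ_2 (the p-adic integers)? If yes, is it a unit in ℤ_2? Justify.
x ∈ ℤ_2 but not a unit; v_2(x) = 2 > 0

ℤ_2 = {x ∈ ℚ_2 : v_2(x) ≥ 0} and ℤ_2^× = {x ∈ ℤ_2 : v_2(x) = 0}. Here v_2(68/3) = v_2(num) − v_2(den) = 2; compare against these criteria.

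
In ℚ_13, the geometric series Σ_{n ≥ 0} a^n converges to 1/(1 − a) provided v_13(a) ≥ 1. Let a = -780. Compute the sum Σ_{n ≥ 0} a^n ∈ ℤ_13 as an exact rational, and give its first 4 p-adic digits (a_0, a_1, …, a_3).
Σ a^n = 1/(1 − a) = 1/781;  first 4 digits = (1, 5, 7, 11)

v_13(a) = 1 ≥ 1, so the series converges in ℤ_13 to 1/(1 − a) = 1/(1 − (-780)) = 1/781. Expand this rational in ℤ_13: compute digits iteratively via d_i = x_i mod 13, x_{i+1} = (x_i − d_i)/13. The first 4 digits are (1, 5, 7, 11).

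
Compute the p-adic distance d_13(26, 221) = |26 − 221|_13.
d_13(26, 221) = 1/13

Step 1 — x − y = 26 − 221 = -195. Step 2 — v_13(-195) = 1 (factor: -195 = −(13^1 · 15); the sign does not affect v_p). Step 3 — |x − y|_13 = 13^{-1} = 1/13.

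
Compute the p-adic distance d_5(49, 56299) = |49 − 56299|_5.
d_5(49, 56299) = 1/3125

Step 1 — x − y = 49 − 56299 = -56250. Step 2 — v_5(-56250) = 5 (factor: -56250 = −(5^5 · 18); the sign does not affect v_p). Step 3 — |x − y|_5 = 5^{-5} = 1/3125.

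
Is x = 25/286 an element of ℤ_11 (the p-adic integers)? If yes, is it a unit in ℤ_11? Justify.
x ∉ ℤ_11 (v_11(x) = -1 < 0)

ℤ_11 = {x ∈ ℚ_11 : v_11(x) ≥ 0} and ℤ_11^× = {x ∈ ℤ_11 : v_11(x) = 0}. Here v_11(25/286) = v_11(num) − v_11(den) = -1; compare against these criteria.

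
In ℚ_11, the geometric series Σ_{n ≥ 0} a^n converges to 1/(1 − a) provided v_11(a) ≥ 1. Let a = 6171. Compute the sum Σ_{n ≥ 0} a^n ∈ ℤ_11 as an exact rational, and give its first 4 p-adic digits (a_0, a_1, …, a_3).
Σ a^n = 1/(1 − a) = -1/6170;  first 4 digits = (1, 0, 7, 4)

v_11(a) = 2 ≥ 1, so the series converges in ℤ_11 to 1/(1 − a) = 1/(1 − 6171) = -1/6170. Expand this rational in ℤ_11: compute digits iteratively via d_i = x_i mod 11, x_{i+1} = (x_i − d_i)/11. The first 4 digits are (1, 0, 7, 4).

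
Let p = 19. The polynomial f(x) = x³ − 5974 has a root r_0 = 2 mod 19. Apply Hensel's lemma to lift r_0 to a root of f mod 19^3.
r_2 = 3327 (mod 6859)

Hensel: r_{i+1} = r_i − f(r_i)/f′(r_i) mod 19^{i+2}, where f′(x) = 3x². Iterate:
  r_0 = 2 (mod 19)
  r_1 = 78 (mod 361)
  r_2 = 3327 (mod 6859)
Final: r = 3327 with f(r) ≡ 0 mod 19^3.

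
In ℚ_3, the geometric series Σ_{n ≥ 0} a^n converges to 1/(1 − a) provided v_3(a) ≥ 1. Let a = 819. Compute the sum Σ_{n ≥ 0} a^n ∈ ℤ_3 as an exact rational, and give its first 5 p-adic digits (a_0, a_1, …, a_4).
Σ a^n = 1/(1 − a) = -1/818;  first 5 digits = (1, 0, 1, 0, 2)

v_3(a) = 2 ≥ 1, so the series converges in ℤ_3 to 1/(1 − a) = 1/(1 − 819) = -1/818. Expand this rational in ℤ_3: compute digits iteratively via d_i = x_i mod 3, x_{i+1} = (x_i − d_i)/3. The first 5 digits are (1, 0, 1, 0, 2).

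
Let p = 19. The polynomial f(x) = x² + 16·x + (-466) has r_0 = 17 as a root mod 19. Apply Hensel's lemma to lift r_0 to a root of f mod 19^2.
r_1 = 340 (mod 361)

Hensel: r_{i+1} = r_i − f(r_i)·(f′(r_i))^{-1} mod 19^{i+2}, f′(x) = 2x + 16. Iterate:
  r_0 = 17 (mod 19)
  r_1 = 340 (mod 361)
Final: r = 340 satisfies f(r) ≡ 0 mod 19^2.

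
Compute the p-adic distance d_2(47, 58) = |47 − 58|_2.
d_2(47, 58) = 1

Step 1 — x − y = 47 − 58 = -11. Step 2 — v_2(-11) = 0 (factor: -11 = −(2^0 · 11); the sign does not affect v_p). Step 3 — |x − y|_2 = 2^{0} = 1.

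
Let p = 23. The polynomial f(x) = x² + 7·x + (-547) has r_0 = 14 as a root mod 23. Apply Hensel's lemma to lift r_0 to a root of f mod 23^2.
r_1 = 520 (mod 529)

Hensel: r_{i+1} = r_i − f(r_i)·(f′(r_i))^{-1} mod 23^{i+2}, f′(x) = 2x + 7. Iterate:
  r_0 = 14 (mod 23)
  r_1 = 520 (mod 529)
Final: r = 520 satisfies f(r) ≡ 0 mod 23^2.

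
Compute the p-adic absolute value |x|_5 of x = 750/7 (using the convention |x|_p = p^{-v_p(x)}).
|750/7|_5 = 1/125

Step 1 — compute v_5(x) by factoring powers of 5 out of the numerator and denominator: v_5(750/7) = 3. Step 2 — apply |x|_p = p^{-v_p(x)} = 5^{-3} = 1/125.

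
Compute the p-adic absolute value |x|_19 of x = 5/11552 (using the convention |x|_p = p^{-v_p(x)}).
|5/11552|_19 = 361

Step 1 — compute v_19(x) by factoring powers of 19 out of the numerator and denominator: v_19(5/11552) = -2. Step 2 — apply |x|_p = p^{-v_p(x)} = 19^{2} = 361.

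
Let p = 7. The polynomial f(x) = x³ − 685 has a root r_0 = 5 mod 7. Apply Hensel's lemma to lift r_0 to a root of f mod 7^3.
r_2 = 19 (mod 343)

Hensel: r_{i+1} = r_i − f(r_i)/f′(r_i) mod 7^{i+2}, where f′(x) = 3x². Iterate:
  r_0 = 5 (mod 7)
  r_1 = 19 (mod 49)
  r_2 = 19 (mod 343)
Final: r = 19 with f(r) ≡ 0 mod 7^3.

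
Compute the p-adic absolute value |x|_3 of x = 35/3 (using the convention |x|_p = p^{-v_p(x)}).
|35/3|_3 = 3

Step 1 — compute v_3(x) by factoring powers of 3 out of the numerator and denominator: v_3(35/3) = -1. Step 2 — apply |x|_p = p^{-v_p(x)} = 3^{1} = 3.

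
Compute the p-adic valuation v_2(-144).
v_2(-144) = 4

v_2(n) is the largest exponent k such that 2^k divides n. Factor out: -144 = -2^4 · 9. (Sign doesn't affect v_p.) So v_2(-144) = 4.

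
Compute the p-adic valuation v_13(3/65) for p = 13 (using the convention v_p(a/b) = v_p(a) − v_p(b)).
v_13(3/65) = -1

Factor powers of 13 from the numerator and denominator of the reduced fraction: 3 = 13^0 · 3 and 65 = 13^1 · 5. Apply v_p(a/b) = v_p(a) − v_p(b): v_13(3/65) = 0 − 1 = -1.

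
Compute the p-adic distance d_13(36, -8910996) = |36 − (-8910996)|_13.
d_13(36, -8910996) = 1/371293

Step 1 — x − y = 36 − (-8910996) = 8911032. Step 2 — v_13(8911032) = 5 (factor: 8911032 = (13^5 · 24); the sign does not affect v_p). Step 3 — |x − y|_13 = 13^{-5} = 1/371293.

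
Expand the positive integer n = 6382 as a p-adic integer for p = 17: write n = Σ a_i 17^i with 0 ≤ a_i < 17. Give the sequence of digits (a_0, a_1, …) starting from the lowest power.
(a_0, a_1, …) = (7, 1, 5, 1)

Repeated division by 17 gives the digits low-to-high: 6382 = 7 + 1·17^1 + 5·17^2 + 1·17^3. Digit sequence: (7, 1, 5, 1).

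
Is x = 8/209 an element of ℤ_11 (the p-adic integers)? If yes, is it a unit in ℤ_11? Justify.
x ∉ ℤ_11 (v_11(x) = -1 < 0)

ℤ_11 = {x ∈ ℚ_11 : v_11(x) ≥ 0} and ℤ_11^× = {x ∈ ℤ_11 : v_11(x) = 0}. Here v_11(8/209) = v_11(num) − v_11(den) = -1; compare against these criteria.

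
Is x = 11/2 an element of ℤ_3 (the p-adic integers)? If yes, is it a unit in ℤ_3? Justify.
x ∈ ℤ_3^× (unit); v_3(x) = 0

ℤ_3 = {x ∈ ℚ_3 : v_3(x) ≥ 0} and ℤ_3^× = {x ∈ ℤ_3 : v_3(x) = 0}. Here v_3(11/2) = v_3(num) − v_3(den) = 0; compare against these criteria.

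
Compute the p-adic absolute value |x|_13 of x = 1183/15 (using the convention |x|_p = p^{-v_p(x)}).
|1183/15|_13 = 1/169

Step 1 — compute v_13(x) by factoring powers of 13 out of the numerator and denominator: v_13(1183/15) = 2. Step 2 — apply |x|_p = p^{-v_p(x)} = 13^{-2} = 1/169.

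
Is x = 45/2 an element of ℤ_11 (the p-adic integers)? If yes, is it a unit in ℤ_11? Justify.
x ∈ ℤ_11^× (unit); v_11(x) = 0

ℤ_11 = {x ∈ ℚ_11 : v_11(x) ≥ 0} and ℤ_11^× = {x ∈ ℤ_11 : v_11(x) = 0}. Here v_11(45/2) = v_11(num) − v_11(den) = 0; compare against these criteria.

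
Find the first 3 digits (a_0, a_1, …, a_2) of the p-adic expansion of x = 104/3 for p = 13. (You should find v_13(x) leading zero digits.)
(a_0, …, a_2) = (0, 7, 4)

v_13(104/3) = 1, so a_0 = ... = a_0 = 0. Factor out: x = 13^1 · u with u = 8/3 a unit in ℤ_13. Expand u iteratively via a_{v+i} = u_i mod 13, u_{i+1} = (u_i − a_{v+i})/13:
  u_0 = 8/3;  a_1 = 7;  u_1 = (u_0 − 7)/13 = -1/3
  u_1 = -1/3;  a_2 = 4;  u_2 = (u_1 − 4)/13 = -1/3
Digits: (0, 7, 4).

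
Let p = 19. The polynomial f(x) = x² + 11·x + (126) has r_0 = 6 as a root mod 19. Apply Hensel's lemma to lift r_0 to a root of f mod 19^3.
r_2 = 2837 (mod 6859)

Hensel: r_{i+1} = r_i − f(r_i)·(f′(r_i))^{-1} mod 19^{i+2}, f′(x) = 2x + 11. Iterate:
  r_0 = 6 (mod 19)
  r_1 = 310 (mod 361)
  r_2 = 2837 (mod 6859)
Final: r = 2837 satisfies f(r) ≡ 0 mod 19^3.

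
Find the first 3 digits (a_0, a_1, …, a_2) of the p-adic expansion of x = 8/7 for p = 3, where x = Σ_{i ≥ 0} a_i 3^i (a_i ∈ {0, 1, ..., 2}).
(a_0, …, a_2) = (2, 1, 0)

v_3(8/7) = 0 (numerator and denominator both coprime to 3), so x ∈ ℤ_3^×. Compute digits iteratively via a_i = x_i mod 3, x_{i+1} = (x_i − a_i)/3, with x_0 = x:
  x_0 = 8/7;  a_0 = 2;  x_1 = (x_0 − 2)/3 = -2/7
  x_1 = -2/7;  a_1 = 1;  x_2 = (x_1 − 1)/3 = -3/7
  x_2 = -3/7;  a_2 = 0;  x_3 = (x_2 − 0)/3 = -1/7
Digits: (2, 1, 0).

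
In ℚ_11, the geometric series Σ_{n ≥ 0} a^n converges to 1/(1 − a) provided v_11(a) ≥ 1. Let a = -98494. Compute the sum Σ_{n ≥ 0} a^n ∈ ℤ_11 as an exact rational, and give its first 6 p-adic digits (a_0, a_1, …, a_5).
Σ a^n = 1/(1 − a) = 1/98495;  first 6 digits = (1, 0, 0, 3, 4, 10)

v_11(a) = 3 ≥ 1, so the series converges in ℤ_11 to 1/(1 − a) = 1/(1 − (-98494)) = 1/98495. Expand this rational in ℤ_11: compute digits iteratively via d_i = x_i mod 11, x_{i+1} = (x_i − d_i)/11. The first 6 digits are (1, 0, 0, 3, 4, 10).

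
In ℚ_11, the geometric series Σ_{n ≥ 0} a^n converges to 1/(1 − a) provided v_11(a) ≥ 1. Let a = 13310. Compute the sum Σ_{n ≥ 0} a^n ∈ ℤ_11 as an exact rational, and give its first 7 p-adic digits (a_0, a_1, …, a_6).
Σ a^n = 1/(1 − a) = -1/13309;  first 7 digits = (1, 0, 0, 10, 0, 0, 1)

v_11(a) = 3 ≥ 1, so the series converges in ℤ_11 to 1/(1 − a) = 1/(1 − 13310) = -1/13309. Expand this rational in ℤ_11: compute digits iteratively via d_i = x_i mod 11, x_{i+1} = (x_i − d_i)/11. The first 7 digits are (1, 0, 0, 10, 0, 0, 1).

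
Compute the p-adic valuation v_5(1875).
v_5(1875) = 4

v_5(n) is the largest exponent k such that 5^k divides n. Factor out: 1875 = 5^4 · 3. (Sign doesn't affect v_p.) So v_5(1875) = 4.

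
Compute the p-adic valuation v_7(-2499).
v_7(-2499) = 2

v_7(n) is the largest exponent k such that 7^k divides n. Factor out: -2499 = -7^2 · 51. (Sign doesn't affect v_p.) So v_7(-2499) = 2.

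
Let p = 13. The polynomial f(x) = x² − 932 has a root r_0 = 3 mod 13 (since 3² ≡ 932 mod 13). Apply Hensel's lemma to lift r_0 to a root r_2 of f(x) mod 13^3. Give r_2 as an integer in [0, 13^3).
r_2 = 861 (mod 2197)

Hensel's recurrence: r_{i+1} = r_i − f(r_i)·(f′(r_i))^{-1} mod 13^{i+2}, with f′(x) = 2x. Iterate:
  r_0 = 3 (mod 13)
  r_1 = 16 (mod 169)
  r_2 = 861 (mod 2197)
Final: r_2 = 861, and one checks f(r_2) ≡ 0 mod 13^3.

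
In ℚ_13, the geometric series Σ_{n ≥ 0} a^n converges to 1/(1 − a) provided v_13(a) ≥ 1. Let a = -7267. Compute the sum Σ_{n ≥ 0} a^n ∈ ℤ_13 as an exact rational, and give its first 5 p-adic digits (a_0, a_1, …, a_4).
Σ a^n = 1/(1 − a) = 1/7268;  first 5 digits = (1, 0, 9, 9, 2)

v_13(a) = 2 ≥ 1, so the series converges in ℤ_13 to 1/(1 − a) = 1/(1 − (-7267)) = 1/7268. Expand this rational in ℤ_13: compute digits iteratively via d_i = x_i mod 13, x_{i+1} = (x_i − d_i)/13. The first 5 digits are (1, 0, 9, 9, 2).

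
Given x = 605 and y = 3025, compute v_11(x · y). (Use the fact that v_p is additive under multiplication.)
v_11(1830125) = 4

v_p(x) = 2 (factor: 605 = 11^2 · 5); v_p(y) = 2 (factor: 3025 = 11^2 · 25). Additivity: v_p(xy) = v_p(x) + v_p(y) = 2 + 2 = 4. (Direct check: xy = 1830125 = 11^4 · (125).)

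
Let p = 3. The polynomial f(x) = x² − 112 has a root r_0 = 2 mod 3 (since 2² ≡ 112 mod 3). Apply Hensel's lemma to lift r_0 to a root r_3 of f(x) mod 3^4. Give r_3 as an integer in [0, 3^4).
r_3 = 29 (mod 81)

Hensel's recurrence: r_{i+1} = r_i − f(r_i)·(f′(r_i))^{-1} mod 3^{i+2}, with f′(x) = 2x. Iterate:
  r_0 = 2 (mod 3)
  r_1 = 2 (mod 9)
  r_2 = 2 (mod 27)
  r_3 = 29 (mod 81)
Final: r_3 = 29, and one checks f(r_3) ≡ 0 mod 3^4.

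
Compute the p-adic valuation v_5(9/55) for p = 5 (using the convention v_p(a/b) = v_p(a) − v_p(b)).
v_5(9/55) = -1

Factor powers of 5 from the numerator and denominator of the reduced fraction: 9 = 5^0 · 9 and 55 = 5^1 · 11. Apply v_p(a/b) = v_p(a) − v_p(b): v_5(9/55) = 0 − 1 = -1.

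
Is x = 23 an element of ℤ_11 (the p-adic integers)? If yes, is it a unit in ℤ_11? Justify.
x ∈ ℤ_11^× (unit); v_11(x) = 0

ℤ_11 = {x ∈ ℚ_11 : v_11(x) ≥ 0} and ℤ_11^× = {x ∈ ℤ_11 : v_11(x) = 0}. Here v_11(23) = v_11(num) − v_11(den) = 0; compare against these criteria.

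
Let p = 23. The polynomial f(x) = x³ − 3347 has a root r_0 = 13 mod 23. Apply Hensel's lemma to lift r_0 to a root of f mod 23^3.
r_2 = 1692 (mod 12167)

Hensel: r_{i+1} = r_i − f(r_i)/f′(r_i) mod 23^{i+2}, where f′(x) = 3x². Iterate:
  r_0 = 13 (mod 23)
  r_1 = 105 (mod 529)
  r_2 = 1692 (mod 12167)
Final: r = 1692 with f(r) ≡ 0 mod 23^3.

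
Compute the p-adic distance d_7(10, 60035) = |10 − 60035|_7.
d_7(10, 60035) = 1/2401

Step 1 — x − y = 10 − 60035 = -60025. Step 2 — v_7(-60025) = 4 (factor: -60025 = −(7^4 · 25); the sign does not affect v_p). Step 3 — |x − y|_7 = 7^{-4} = 1/2401.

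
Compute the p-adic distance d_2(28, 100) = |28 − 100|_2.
d_2(28, 100) = 1/8

Step 1 — x − y = 28 − 100 = -72. Step 2 — v_2(-72) = 3 (factor: -72 = −(2^3 · 9); the sign does not affect v_p). Step 3 — |x − y|_2 = 2^{-3} = 1/8.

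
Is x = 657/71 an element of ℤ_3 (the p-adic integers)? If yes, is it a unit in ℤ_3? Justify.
x ∈ ℤ_3 but not a unit; v_3(x) = 2 > 0

ℤ_3 = {x ∈ ℚ_3 : v_3(x) ≥ 0} and ℤ_3^× = {x ∈ ℤ_3 : v_3(x) = 0}. Here v_3(657/71) = v_3(num) − v_3(den) = 2; compare against these criteria.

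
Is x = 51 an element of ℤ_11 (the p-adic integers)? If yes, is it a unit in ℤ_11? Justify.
x ∈ ℤ_11^× (unit); v_11(x) = 0

ℤ_11 = {x ∈ ℚ_11 : v_11(x) ≥ 0} and ℤ_11^× = {x ∈ ℤ_11 : v_11(x) = 0}. Here v_11(51) = v_11(num) − v_11(den) = 0; compare against these criteria.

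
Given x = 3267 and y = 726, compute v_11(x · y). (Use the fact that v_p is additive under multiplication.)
v_11(2371842) = 4

v_p(x) = 2 (factor: 3267 = 11^2 · 27); v_p(y) = 2 (factor: 726 = 11^2 · 6). Additivity: v_p(xy) = v_p(x) + v_p(y) = 2 + 2 = 4. (Direct check: xy = 2371842 = 11^4 · (162).)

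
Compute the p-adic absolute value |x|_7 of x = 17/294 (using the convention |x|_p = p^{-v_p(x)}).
|17/294|_7 = 49

Step 1 — compute v_7(x) by factoring powers of 7 out of the numerator and denominator: v_7(17/294) = -2. Step 2 — apply |x|_p = p^{-v_p(x)} = 7^{2} = 49.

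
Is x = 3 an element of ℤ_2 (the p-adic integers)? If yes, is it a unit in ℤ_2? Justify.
x ∈ ℤ_2^× (unit); v_2(x) = 0

ℤ_2 = {x ∈ ℚ_2 : v_2(x) ≥ 0} and ℤ_2^× = {x ∈ ℤ_2 : v_2(x) = 0}. Here v_2(3) = v_2(num) − v_2(den) = 0; compare against these criteria.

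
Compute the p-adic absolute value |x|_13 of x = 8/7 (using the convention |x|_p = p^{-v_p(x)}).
|8/7|_13 = 1

Step 1 — compute v_13(x) by factoring powers of 13 out of the numerator and denominator: v_13(8/7) = 0. Step 2 — apply |x|_p = p^{-v_p(x)} = 13^{0} = 1.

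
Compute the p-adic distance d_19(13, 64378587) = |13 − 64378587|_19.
d_19(13, 64378587) = 1/2476099

Step 1 — x − y = 13 − 64378587 = -64378574. Step 2 — v_19(-64378574) = 5 (factor: -64378574 = −(19^5 · 26); the sign does not affect v_p). Step 3 — |x − y|_19 = 19^{-5} = 1/2476099.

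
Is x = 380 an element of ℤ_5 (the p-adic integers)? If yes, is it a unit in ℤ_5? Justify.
x ∈ ℤ_5 but not a unit; v_5(x) = 1 > 0

ℤ_5 = {x ∈ ℚ_5 : v_5(x) ≥ 0} and ℤ_5^× = {x ∈ ℤ_5 : v_5(x) = 0}. Here v_5(380) = v_5(num) − v_5(den) = 1; compare against these criteria.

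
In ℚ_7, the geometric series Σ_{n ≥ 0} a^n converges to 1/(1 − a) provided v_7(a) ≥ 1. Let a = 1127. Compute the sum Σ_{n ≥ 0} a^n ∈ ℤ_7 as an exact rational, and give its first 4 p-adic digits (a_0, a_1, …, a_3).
Σ a^n = 1/(1 − a) = -1/1126;  first 4 digits = (1, 0, 2, 3)

v_7(a) = 2 ≥ 1, so the series converges in ℤ_7 to 1/(1 − a) = 1/(1 − 1127) = -1/1126. Expand this rational in ℤ_7: compute digits iteratively via d_i = x_i mod 7, x_{i+1} = (x_i − d_i)/7. The first 4 digits are (1, 0, 2, 3).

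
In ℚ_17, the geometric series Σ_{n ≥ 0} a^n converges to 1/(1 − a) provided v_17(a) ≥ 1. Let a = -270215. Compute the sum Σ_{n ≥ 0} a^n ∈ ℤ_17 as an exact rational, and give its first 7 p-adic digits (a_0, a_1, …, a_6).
Σ a^n = 1/(1 − a) = 1/270216;  first 7 digits = (1, 0, 0, 13, 13, 16, 15)

v_17(a) = 3 ≥ 1, so the series converges in ℤ_17 to 1/(1 − a) = 1/(1 − (-270215)) = 1/270216. Expand this rational in ℤ_17: compute digits iteratively via d_i = x_i mod 17, x_{i+1} = (x_i − d_i)/17. The first 7 digits are (1, 0, 0, 13, 13, 16, 15).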